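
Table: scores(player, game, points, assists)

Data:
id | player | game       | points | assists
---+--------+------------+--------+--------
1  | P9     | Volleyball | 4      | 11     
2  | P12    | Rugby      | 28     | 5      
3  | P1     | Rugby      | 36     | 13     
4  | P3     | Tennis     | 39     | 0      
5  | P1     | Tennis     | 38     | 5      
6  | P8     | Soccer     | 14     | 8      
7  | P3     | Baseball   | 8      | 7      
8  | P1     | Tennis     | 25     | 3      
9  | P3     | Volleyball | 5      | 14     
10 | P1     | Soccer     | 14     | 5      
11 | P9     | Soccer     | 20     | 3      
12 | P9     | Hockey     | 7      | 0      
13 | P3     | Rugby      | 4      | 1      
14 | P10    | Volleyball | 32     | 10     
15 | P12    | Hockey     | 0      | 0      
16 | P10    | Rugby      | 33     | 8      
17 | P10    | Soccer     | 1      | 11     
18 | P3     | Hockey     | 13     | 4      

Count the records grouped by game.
SELECT game, COUNT(*) as count
FROM scores
GROUP BY game

Result:
  Baseball: 1
  Hockey: 3
  Rugby: 4
  Soccer: 4
  Tennis: 3
  Volleyball: 3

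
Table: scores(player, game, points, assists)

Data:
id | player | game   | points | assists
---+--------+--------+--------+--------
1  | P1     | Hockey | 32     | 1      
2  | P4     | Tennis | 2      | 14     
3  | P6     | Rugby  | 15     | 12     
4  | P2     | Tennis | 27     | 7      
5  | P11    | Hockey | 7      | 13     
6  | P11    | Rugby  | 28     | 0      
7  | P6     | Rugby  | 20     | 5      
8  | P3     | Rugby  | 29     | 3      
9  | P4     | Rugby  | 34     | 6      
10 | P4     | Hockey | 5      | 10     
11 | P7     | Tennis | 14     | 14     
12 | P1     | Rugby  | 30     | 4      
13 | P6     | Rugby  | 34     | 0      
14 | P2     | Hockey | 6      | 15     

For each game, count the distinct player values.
SELECT game, COUNT(DISTINCT player)
FROM scores
GROUP BY game

Result:
  Hockey: 4 distinct
  Rugby: 5 distinct
  Tennis: 3 distinct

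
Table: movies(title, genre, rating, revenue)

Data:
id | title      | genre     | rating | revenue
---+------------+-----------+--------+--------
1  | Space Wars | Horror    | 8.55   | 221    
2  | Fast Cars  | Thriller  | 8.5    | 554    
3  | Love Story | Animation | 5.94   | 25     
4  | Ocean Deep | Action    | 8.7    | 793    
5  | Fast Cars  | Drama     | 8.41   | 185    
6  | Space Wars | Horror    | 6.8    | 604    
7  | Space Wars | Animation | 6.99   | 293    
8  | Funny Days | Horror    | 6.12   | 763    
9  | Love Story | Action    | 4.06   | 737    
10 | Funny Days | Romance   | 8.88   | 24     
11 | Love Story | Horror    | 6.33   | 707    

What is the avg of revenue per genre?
SELECT genre, AVG(revenue) as result
FROM movies
GROUP BY genre

Result:
  Action: 765.00
  Animation: 159.00
  Drama: 185.00
  Horror: 573.75
  Romance: 24.00
  Thriller: 554.00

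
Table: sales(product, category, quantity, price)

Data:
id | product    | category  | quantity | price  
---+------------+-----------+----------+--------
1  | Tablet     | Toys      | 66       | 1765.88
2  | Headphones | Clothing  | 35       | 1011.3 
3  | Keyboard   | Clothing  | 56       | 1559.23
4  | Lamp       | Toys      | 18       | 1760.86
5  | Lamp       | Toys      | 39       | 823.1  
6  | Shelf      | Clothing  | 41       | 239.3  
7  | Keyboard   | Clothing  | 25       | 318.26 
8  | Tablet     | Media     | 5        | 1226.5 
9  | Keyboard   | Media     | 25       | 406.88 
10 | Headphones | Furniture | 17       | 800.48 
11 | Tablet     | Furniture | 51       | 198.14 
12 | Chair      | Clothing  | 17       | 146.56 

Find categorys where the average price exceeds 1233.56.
SELECT category, AVG(price)
FROM sales
GROUP BY category
HAVING AVG(price) > 1233.56

Result:
  Toys: avg=1449.95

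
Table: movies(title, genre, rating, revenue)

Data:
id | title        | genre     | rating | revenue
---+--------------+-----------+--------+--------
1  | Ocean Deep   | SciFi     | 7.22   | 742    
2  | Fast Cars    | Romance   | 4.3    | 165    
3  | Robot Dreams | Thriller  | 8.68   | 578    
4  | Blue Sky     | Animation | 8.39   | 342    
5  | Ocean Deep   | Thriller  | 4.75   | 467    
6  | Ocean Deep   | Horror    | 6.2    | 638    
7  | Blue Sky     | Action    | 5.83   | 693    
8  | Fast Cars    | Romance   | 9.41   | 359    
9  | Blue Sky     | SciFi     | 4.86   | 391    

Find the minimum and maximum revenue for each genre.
SELECT genre, MIN(revenue), MAX(revenue)
FROM movies
GROUP BY genre

Result:
  Action: min=693, max=693
  Animation: min=342, max=342
  Horror: min=638, max=638
  Romance: min=165, max=359
  SciFi: min=391, max=742
  Thriller: min=467, max=578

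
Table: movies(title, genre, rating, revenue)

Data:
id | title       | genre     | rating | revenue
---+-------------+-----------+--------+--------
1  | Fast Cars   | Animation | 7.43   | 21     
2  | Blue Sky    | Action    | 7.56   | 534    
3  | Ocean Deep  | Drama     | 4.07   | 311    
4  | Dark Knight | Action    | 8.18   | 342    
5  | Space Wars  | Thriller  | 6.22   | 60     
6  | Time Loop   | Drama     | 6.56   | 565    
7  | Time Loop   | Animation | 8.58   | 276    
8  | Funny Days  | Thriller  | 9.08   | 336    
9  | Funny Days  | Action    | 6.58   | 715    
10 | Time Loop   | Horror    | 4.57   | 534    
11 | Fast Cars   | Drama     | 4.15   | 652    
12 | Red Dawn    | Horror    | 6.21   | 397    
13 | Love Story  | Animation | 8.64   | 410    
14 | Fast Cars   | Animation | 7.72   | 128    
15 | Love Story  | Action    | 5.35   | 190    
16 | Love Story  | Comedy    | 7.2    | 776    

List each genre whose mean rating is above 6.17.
SELECT genre, AVG(rating)
FROM movies
GROUP BY genre
HAVING AVG(rating) > 6.17

Result:
  Action: avg=6.92
  Animation: avg=8.09
  Comedy: avg=7.20
  Thriller: avg=7.65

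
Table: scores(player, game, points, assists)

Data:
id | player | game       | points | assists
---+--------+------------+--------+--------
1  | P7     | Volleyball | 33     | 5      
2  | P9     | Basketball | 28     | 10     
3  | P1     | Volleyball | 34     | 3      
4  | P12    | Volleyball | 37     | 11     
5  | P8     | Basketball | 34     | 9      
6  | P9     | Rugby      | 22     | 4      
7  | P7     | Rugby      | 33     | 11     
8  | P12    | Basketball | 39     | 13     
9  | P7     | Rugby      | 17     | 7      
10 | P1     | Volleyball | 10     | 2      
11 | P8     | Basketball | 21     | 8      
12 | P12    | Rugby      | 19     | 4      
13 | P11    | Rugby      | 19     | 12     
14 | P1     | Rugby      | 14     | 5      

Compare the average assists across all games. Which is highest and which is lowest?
SELECT game, AVG(assists)
FROM scores
GROUP BY game
ORDER BY AVG(assists)

All groups:
  Volleyball: 5.25
  Rugby: 7.17
  Basketball: 10.00

Highest: Basketball (10.00)
Lowest: Volleyball (5.25)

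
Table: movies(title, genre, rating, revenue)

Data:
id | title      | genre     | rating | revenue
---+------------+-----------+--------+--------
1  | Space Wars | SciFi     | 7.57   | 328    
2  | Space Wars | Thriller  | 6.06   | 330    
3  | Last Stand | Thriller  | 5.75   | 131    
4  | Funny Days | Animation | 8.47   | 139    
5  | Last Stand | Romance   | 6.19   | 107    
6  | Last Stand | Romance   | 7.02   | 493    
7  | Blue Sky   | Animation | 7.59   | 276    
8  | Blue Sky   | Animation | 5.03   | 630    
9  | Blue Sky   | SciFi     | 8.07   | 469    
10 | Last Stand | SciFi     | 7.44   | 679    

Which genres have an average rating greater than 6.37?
SELECT genre, AVG(rating)
FROM movies
GROUP BY genre
HAVING AVG(rating) > 6.37

Result:
  Animation: avg=7.03
  Romance: avg=6.61
  SciFi: avg=7.69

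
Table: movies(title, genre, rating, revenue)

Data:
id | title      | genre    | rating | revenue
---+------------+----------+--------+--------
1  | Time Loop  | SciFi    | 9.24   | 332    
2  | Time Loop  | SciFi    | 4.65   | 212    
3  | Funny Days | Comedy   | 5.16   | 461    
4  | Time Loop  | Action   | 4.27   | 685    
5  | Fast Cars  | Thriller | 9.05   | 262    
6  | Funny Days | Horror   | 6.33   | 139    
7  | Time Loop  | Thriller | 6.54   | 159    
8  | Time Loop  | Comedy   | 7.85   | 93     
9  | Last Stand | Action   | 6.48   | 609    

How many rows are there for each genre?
SELECT genre, COUNT(*) as count
FROM movies
GROUP BY genre

Result:
  Action: 2
  Comedy: 2
  Horror: 1
  SciFi: 2
  Thriller: 2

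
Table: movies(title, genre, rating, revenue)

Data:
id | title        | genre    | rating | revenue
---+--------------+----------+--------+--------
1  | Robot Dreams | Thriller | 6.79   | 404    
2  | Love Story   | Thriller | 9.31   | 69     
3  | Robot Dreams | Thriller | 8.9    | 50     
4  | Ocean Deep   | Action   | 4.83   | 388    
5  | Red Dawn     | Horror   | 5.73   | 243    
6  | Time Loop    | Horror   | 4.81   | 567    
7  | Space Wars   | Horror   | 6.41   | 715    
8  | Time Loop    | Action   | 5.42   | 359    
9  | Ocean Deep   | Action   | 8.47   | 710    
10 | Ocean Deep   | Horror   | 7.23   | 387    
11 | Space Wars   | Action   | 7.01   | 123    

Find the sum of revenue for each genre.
SELECT genre, SUM(revenue) as result
FROM movies
GROUP BY genre

Result:
  Action: 1580
  Horror: 1912
  Thriller: 523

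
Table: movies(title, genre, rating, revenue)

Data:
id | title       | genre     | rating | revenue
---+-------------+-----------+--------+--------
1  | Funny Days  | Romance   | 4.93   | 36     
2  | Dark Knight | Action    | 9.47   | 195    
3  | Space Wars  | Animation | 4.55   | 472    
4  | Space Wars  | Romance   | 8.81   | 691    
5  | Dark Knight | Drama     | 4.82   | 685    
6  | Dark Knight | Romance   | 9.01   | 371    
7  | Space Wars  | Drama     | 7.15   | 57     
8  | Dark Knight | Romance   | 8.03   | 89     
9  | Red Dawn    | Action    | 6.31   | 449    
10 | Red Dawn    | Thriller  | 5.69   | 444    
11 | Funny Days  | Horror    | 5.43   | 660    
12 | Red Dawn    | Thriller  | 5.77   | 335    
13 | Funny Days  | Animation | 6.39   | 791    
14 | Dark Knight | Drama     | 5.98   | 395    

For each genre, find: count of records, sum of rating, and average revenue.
SELECT genre,
       COUNT(*) as cnt,
       SUM(rating) as total_rating,
       AVG(revenue) as avg_revenue
FROM movies
GROUP BY genre

Result:
  Action: 2 records, 15.78 total rating, 322.00 avg revenue
  Animation: 2 records, 10.94 total rating, 631.50 avg revenue
  Drama: 3 records, 17.95 total rating, 379.00 avg revenue
  Horror: 1 records, 5.43 total rating, 660.00 avg revenue
  Romance: 4 records, 30.78 total rating, 296.75 avg revenue
  Thriller: 2 records, 11.46 total rating, 389.50 avg revenue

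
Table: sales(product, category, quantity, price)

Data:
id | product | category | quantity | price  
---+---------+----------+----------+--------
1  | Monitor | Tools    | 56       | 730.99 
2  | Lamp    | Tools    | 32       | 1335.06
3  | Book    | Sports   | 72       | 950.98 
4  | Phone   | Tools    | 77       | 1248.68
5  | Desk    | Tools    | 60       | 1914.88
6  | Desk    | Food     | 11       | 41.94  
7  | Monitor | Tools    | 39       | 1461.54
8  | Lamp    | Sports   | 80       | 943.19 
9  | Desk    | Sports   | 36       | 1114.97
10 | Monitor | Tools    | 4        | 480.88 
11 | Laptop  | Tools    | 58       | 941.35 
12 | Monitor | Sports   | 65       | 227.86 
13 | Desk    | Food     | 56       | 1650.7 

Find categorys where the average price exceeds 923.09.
SELECT category, AVG(price)
FROM sales
GROUP BY category
HAVING AVG(price) > 923.09

Result:
  Tools: avg=1159.05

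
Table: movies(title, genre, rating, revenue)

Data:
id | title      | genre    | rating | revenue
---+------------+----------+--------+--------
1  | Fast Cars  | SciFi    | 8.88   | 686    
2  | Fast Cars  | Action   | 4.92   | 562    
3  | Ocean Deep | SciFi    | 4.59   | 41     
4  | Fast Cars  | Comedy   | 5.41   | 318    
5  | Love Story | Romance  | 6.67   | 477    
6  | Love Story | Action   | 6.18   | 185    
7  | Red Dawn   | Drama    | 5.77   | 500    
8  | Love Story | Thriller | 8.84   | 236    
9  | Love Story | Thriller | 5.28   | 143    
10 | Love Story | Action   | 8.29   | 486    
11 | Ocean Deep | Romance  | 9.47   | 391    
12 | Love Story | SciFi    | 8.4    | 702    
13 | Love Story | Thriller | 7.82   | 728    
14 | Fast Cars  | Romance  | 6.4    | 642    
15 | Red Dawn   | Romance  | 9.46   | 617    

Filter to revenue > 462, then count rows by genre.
SELECT genre, COUNT(*)
FROM movies
WHERE revenue > 462
GROUP BY genre

Note: WHERE filters rows before grouping.

Result:
  Action: 2
  Drama: 1
  Romance: 3
  SciFi: 2
  Thriller: 1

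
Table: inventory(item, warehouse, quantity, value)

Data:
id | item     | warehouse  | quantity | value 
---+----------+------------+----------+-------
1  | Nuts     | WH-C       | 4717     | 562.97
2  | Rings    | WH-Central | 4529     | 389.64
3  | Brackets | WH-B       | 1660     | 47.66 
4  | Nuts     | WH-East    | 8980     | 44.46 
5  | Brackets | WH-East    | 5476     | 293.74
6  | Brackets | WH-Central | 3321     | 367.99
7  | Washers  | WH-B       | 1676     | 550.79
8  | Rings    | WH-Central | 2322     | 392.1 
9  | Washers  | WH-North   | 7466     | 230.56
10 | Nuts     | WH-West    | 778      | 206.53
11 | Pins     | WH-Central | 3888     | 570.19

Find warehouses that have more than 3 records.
SELECT warehouse, COUNT(*) as cnt
FROM inventory
GROUP BY warehouse
HAVING COUNT(*) > 3

Result:
  WH-Central: 4

Note: HAVING filters groups after aggregation, WHERE filters rows before.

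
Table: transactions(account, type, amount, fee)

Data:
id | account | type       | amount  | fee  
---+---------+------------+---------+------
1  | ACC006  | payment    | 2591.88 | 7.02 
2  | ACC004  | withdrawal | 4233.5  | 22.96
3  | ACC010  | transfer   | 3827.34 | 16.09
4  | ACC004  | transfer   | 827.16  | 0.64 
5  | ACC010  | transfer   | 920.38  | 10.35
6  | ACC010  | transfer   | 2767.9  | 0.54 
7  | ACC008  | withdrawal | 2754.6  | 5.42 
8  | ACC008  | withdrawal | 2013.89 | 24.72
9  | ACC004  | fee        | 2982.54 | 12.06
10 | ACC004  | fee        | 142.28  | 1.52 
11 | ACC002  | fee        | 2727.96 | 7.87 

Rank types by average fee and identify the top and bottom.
SELECT type, AVG(fee)
FROM transactions
GROUP BY type
ORDER BY AVG(fee)

All groups:
  transfer: 6.91
  payment: 7.02
  fee: 7.15
  withdrawal: 17.70

Highest: withdrawal (17.70)
Lowest: transfer (6.91)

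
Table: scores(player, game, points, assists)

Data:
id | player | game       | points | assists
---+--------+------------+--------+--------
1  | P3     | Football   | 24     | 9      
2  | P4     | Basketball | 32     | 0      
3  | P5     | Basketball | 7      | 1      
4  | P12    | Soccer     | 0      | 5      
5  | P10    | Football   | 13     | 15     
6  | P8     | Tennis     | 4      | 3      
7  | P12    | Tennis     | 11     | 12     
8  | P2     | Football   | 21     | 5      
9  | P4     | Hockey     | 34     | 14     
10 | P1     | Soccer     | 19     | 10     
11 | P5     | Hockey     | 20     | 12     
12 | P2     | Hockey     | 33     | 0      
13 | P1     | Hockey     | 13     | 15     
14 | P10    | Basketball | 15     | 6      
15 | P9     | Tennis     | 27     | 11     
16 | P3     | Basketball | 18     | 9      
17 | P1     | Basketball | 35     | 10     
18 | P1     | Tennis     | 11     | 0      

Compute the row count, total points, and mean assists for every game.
SELECT game,
       COUNT(*) as cnt,
       SUM(points) as total_points,
       AVG(assists) as avg_assists
FROM scores
GROUP BY game

Result:
  Basketball: 5 records, 107 total points, 5.20 avg assists
  Football: 3 records, 58 total points, 9.67 avg assists
  Hockey: 4 records, 100 total points, 10.25 avg assists
  Soccer: 2 records, 19 total points, 7.50 avg assists
  Tennis: 4 records, 53 total points, 6.50 avg assists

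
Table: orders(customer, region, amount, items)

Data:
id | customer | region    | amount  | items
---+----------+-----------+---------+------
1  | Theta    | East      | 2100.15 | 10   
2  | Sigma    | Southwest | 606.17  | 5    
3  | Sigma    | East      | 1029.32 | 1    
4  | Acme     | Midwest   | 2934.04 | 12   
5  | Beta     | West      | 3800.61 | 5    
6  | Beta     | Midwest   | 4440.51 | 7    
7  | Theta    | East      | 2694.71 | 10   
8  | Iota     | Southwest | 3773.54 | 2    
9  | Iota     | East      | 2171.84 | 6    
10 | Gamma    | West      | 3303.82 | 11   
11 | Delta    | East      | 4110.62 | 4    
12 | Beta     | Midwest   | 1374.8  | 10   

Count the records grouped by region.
SELECT region, COUNT(*) as count
FROM orders
GROUP BY region

Result:
  East: 5
  Midwest: 3
  Southwest: 2
  West: 2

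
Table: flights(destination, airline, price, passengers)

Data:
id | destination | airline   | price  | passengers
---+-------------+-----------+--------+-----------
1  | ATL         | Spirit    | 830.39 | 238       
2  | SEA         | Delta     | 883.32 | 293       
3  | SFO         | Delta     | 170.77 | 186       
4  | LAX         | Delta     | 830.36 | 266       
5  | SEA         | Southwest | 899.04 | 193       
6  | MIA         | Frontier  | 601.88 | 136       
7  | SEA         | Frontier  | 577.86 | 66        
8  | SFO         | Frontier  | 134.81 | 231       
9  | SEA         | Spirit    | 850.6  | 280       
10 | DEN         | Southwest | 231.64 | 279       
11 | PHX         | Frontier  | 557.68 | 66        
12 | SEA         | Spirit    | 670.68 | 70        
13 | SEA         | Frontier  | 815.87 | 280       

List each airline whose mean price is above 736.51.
SELECT airline, AVG(price)
FROM flights
GROUP BY airline
HAVING AVG(price) > 736.51

Result:
  Spirit: avg=783.89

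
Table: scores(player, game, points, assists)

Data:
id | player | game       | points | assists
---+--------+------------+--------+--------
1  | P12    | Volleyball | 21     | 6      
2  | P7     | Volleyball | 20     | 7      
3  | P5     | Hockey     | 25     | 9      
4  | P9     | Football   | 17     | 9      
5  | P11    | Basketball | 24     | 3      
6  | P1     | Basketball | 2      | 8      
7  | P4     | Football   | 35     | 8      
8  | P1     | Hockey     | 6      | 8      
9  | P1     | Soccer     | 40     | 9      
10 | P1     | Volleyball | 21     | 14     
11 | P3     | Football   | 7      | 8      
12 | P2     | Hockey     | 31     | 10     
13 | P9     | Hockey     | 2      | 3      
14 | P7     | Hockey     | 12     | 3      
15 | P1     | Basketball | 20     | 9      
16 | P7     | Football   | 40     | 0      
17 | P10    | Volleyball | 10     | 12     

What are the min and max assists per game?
SELECT game, MIN(assists), MAX(assists)
FROM scores
GROUP BY game

Result:
  Basketball: min=3, max=9
  Football: min=0, max=9
  Hockey: min=3, max=10
  Soccer: min=9, max=9
  Volleyball: min=6, max=14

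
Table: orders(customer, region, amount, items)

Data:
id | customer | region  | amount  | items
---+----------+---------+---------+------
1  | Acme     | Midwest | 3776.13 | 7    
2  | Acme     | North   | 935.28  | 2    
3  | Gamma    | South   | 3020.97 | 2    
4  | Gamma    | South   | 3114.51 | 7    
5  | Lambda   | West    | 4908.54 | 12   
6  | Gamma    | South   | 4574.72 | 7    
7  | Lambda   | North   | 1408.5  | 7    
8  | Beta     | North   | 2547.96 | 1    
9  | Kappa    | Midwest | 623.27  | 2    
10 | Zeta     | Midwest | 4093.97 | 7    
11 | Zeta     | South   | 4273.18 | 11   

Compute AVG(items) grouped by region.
SELECT region, AVG(items) as result
FROM orders
GROUP BY region

Result:
  Midwest: 5.33
  North: 3.33
  South: 6.75
  West: 12.00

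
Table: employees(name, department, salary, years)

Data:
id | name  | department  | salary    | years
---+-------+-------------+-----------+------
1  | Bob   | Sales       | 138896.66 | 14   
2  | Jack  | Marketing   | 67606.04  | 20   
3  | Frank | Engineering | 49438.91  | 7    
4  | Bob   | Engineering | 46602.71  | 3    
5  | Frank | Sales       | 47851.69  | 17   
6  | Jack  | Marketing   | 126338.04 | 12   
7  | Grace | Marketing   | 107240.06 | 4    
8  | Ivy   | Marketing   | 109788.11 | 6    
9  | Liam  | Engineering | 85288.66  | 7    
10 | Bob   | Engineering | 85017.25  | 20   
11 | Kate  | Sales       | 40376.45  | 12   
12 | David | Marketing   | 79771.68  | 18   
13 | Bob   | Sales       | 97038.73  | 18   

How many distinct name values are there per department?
SELECT department, COUNT(DISTINCT name)
FROM employees
GROUP BY department

Result:
  Engineering: 3 distinct
  Marketing: 4 distinct
  Sales: 3 distinct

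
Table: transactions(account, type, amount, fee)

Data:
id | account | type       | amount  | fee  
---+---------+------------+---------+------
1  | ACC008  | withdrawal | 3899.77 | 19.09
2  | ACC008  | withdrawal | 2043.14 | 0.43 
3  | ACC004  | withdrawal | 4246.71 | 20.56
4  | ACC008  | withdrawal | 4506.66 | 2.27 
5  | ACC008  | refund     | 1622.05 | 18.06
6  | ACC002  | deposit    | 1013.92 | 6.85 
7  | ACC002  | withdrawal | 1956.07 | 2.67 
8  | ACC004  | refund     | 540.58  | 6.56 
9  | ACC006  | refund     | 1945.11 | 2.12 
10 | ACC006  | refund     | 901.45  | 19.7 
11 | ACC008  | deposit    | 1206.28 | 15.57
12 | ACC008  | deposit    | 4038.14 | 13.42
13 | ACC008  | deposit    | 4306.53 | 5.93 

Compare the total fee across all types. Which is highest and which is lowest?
SELECT type, SUM(fee)
FROM transactions
GROUP BY type
ORDER BY SUM(fee)

All groups:
  deposit: 41.77
  withdrawal: 45.02
  refund: 46.44

Highest: refund (46.44)
Lowest: deposit (41.77)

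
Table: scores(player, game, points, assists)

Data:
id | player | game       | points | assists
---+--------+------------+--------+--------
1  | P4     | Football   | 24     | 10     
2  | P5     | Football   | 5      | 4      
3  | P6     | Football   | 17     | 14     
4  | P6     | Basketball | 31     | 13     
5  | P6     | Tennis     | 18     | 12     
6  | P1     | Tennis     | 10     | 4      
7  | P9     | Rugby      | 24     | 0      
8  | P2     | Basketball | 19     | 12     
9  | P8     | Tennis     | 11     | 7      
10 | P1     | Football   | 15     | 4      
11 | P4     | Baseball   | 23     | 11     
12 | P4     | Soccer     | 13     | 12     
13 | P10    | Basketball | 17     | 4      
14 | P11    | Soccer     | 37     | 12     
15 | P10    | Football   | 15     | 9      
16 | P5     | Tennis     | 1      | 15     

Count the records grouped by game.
SELECT game, COUNT(*) as count
FROM scores
GROUP BY game

Result:
  Baseball: 1
  Basketball: 3
  Football: 5
  Rugby: 1
  Soccer: 2
  Tennis: 4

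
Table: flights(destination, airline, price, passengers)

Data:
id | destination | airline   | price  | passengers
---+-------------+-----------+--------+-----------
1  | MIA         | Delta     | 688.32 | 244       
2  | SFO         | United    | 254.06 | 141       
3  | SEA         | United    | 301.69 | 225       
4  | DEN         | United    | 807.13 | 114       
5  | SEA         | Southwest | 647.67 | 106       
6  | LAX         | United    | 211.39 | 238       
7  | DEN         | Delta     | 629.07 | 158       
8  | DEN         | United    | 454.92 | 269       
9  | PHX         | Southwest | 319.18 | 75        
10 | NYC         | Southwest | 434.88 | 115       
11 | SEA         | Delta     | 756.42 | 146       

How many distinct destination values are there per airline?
SELECT airline, COUNT(DISTINCT destination)
FROM flights
GROUP BY airline

Result:
  Delta: 3 distinct
  Southwest: 3 distinct
  United: 4 distinct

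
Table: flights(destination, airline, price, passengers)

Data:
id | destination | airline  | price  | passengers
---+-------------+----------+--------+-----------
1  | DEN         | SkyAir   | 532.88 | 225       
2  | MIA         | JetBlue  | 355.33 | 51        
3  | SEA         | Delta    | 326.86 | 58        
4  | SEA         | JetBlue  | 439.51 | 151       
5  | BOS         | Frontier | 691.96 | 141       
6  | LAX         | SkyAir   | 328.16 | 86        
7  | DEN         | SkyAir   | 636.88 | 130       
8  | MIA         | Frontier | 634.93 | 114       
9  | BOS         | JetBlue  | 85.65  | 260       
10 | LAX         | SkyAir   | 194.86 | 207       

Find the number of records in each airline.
SELECT airline, COUNT(*) as count
FROM flights
GROUP BY airline

Result:
  Delta: 1
  Frontier: 2
  JetBlue: 3
  SkyAir: 4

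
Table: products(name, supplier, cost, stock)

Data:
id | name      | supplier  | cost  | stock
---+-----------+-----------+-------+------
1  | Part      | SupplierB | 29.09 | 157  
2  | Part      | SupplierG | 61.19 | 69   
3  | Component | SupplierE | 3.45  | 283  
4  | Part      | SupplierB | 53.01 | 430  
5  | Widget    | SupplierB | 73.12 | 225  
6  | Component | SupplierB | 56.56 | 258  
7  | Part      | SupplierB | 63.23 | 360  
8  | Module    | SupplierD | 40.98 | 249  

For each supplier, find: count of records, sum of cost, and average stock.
SELECT supplier,
       COUNT(*) as cnt,
       SUM(cost) as total_cost,
       AVG(stock) as avg_stock
FROM products
GROUP BY supplier

Result:
  SupplierB: 5 records, 275.01 total cost, 286.00 avg stock
  SupplierD: 1 records, 40.98 total cost, 249.00 avg stock
  SupplierE: 1 records, 3.45 total cost, 283.00 avg stock
  SupplierG: 1 records, 61.19 total cost, 69.00 avg stock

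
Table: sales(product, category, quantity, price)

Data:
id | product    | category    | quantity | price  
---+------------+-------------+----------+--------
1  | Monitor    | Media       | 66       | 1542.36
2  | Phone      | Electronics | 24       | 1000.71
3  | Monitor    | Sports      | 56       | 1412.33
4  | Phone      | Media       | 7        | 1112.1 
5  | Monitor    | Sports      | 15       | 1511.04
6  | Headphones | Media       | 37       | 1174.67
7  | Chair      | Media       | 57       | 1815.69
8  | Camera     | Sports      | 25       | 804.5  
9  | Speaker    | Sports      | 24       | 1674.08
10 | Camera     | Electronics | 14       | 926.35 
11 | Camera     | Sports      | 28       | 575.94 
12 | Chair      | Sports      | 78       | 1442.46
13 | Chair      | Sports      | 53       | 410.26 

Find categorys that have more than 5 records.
SELECT category, COUNT(*) as cnt
FROM sales
GROUP BY category
HAVING COUNT(*) > 5

Result:
  Sports: 7

Note: HAVING filters groups after aggregation, WHERE filters rows before.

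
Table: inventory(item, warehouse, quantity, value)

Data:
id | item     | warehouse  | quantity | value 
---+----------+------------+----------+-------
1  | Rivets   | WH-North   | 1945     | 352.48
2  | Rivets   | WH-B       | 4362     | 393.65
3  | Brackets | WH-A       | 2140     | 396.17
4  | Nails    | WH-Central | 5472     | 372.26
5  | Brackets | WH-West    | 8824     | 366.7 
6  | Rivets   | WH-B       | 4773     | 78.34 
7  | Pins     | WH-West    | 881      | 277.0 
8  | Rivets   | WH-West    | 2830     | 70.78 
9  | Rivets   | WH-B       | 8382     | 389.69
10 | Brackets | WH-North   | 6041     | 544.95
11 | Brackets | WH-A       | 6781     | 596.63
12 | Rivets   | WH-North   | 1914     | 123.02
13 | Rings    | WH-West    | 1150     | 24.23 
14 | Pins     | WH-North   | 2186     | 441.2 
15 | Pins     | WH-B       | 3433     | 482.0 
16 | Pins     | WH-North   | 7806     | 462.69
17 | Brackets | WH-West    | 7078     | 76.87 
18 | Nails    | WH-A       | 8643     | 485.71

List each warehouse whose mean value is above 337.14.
SELECT warehouse, AVG(value)
FROM inventory
GROUP BY warehouse
HAVING AVG(value) > 337.14

Result:
  WH-A: avg=492.84
  WH-Central: avg=372.26
  WH-North: avg=384.87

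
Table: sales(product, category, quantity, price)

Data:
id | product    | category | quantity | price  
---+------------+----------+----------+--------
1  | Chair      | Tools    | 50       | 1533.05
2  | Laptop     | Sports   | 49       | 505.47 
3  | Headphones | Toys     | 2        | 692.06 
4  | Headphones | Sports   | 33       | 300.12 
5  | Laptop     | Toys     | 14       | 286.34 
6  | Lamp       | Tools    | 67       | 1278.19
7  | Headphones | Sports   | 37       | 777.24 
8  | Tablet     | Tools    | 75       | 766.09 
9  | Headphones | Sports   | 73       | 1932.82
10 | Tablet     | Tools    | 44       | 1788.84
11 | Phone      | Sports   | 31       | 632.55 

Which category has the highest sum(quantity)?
SELECT category, SUM(quantity) as val
FROM sales
GROUP BY category
ORDER BY val DESC
LIMIT 1

Result: Tools with sum(quantity) = 236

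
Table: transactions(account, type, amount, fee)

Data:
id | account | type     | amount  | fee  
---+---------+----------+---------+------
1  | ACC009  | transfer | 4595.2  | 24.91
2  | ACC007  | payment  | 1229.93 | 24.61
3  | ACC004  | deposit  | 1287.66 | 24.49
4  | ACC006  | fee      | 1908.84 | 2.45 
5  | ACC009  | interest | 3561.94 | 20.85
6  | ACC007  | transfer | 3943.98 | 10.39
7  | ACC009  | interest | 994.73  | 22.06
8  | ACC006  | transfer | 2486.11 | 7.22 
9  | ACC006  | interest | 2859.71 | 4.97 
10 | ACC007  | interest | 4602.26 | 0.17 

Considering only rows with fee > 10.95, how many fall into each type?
SELECT type, COUNT(*)
FROM transactions
WHERE fee > 10.95
GROUP BY type

Note: WHERE filters rows before grouping.

Result:
  deposit: 1
  interest: 2
  payment: 1
  transfer: 1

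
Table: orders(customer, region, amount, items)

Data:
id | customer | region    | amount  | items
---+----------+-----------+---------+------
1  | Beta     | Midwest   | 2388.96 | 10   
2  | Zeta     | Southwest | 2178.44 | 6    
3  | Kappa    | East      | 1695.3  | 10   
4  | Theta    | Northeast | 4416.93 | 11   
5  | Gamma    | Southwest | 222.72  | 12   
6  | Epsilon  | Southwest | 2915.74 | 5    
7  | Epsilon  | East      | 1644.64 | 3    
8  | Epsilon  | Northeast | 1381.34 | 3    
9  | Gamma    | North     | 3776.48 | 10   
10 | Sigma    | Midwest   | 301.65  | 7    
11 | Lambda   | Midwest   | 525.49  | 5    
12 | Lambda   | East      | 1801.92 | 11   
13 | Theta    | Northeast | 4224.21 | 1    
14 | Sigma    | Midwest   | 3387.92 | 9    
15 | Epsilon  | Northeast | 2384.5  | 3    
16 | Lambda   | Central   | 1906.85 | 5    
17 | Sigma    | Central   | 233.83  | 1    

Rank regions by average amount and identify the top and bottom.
SELECT region, AVG(amount)
FROM orders
GROUP BY region
ORDER BY AVG(amount)

All groups:
  Central: 1070.34
  Midwest: 1651.01
  East: 1713.95
  Southwest: 1772.30
  Northeast: 3101.75
  North: 3776.48

Highest: North (3776.48)
Lowest: Central (1070.34)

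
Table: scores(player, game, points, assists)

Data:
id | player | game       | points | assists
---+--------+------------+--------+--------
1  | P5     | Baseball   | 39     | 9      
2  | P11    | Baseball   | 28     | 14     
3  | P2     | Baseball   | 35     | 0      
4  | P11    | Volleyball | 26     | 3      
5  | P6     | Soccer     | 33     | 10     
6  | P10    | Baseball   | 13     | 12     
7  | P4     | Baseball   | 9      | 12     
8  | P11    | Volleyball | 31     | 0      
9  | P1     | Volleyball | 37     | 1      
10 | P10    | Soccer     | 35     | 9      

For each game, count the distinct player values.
SELECT game, COUNT(DISTINCT player)
FROM scores
GROUP BY game

Result:
  Baseball: 5 distinct
  Soccer: 2 distinct
  Volleyball: 2 distinct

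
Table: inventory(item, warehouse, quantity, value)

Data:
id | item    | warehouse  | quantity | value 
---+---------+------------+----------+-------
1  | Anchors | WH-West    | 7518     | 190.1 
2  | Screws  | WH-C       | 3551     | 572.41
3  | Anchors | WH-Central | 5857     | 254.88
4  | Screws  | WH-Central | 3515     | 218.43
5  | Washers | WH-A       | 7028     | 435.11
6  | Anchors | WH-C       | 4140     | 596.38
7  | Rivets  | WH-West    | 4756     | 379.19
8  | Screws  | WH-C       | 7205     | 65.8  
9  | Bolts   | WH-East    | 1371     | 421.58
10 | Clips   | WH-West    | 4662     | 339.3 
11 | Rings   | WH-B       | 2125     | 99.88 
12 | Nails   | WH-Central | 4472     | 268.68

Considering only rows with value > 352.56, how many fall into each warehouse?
SELECT warehouse, COUNT(*)
FROM inventory
WHERE value > 352.56
GROUP BY warehouse

Note: WHERE filters rows before grouping.

Result:
  WH-A: 1
  WH-C: 2
  WH-East: 1
  WH-West: 1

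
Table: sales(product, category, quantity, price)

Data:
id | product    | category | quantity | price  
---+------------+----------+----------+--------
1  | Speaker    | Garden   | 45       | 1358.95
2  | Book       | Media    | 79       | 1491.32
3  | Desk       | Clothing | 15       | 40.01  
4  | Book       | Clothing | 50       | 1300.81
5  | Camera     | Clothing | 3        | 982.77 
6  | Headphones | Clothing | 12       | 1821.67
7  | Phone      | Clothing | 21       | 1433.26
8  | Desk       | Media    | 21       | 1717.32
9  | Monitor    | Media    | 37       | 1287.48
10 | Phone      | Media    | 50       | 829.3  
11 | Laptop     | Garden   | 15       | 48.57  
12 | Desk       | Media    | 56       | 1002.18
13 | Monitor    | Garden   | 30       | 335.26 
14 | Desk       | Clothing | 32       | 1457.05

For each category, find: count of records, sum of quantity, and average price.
SELECT category,
       COUNT(*) as cnt,
       SUM(quantity) as total_quantity,
       AVG(price) as avg_price
FROM sales
GROUP BY category

Result:
  Clothing: 6 records, 133 total quantity, 1172.60 avg price
  Garden: 3 records, 90 total quantity, 580.93 avg price
  Media: 5 records, 243 total quantity, 1265.52 avg price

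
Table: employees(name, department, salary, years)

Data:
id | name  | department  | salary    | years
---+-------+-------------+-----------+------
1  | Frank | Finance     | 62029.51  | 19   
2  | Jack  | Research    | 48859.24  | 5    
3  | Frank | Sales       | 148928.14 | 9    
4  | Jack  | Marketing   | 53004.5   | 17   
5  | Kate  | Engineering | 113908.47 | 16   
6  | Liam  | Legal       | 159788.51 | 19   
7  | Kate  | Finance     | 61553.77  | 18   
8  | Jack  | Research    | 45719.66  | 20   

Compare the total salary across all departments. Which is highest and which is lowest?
SELECT department, SUM(salary)
FROM employees
GROUP BY department
ORDER BY SUM(salary)

All groups:
  Marketing: 53004.50
  Research: 94578.90
  Engineering: 113908.47
  Finance: 123583.28
  Sales: 148928.14
  Legal: 159788.51

Highest: Legal (159788.51)
Lowest: Marketing (53004.50)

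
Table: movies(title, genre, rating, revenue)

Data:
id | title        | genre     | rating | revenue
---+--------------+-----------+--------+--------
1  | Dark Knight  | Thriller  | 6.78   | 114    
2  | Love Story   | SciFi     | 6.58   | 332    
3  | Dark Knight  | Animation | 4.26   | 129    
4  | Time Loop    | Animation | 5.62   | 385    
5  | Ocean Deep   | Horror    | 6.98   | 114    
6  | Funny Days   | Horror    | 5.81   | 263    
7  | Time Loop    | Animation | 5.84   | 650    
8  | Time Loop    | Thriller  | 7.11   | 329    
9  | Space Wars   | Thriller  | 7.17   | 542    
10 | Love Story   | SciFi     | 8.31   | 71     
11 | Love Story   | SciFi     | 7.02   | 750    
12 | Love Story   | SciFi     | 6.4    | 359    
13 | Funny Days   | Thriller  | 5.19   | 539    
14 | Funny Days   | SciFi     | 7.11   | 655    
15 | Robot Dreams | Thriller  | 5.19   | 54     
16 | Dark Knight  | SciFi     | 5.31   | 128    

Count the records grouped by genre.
SELECT genre, COUNT(*) as count
FROM movies
GROUP BY genre

Result:
  Animation: 3
  Horror: 2
  SciFi: 6
  Thriller: 5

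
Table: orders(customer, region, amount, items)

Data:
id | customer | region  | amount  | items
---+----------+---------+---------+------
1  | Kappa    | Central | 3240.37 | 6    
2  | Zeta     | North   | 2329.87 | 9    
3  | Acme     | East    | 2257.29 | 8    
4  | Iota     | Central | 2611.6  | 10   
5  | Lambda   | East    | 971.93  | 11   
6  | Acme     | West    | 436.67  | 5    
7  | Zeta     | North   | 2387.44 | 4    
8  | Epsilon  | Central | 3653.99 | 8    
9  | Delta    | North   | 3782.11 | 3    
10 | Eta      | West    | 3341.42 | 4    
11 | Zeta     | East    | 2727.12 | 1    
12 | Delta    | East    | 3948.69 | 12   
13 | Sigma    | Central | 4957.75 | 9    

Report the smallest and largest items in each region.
SELECT region, MIN(items), MAX(items)
FROM orders
GROUP BY region

Result:
  Central: min=6, max=10
  East: min=1, max=12
  North: min=3, max=9
  West: min=4, max=5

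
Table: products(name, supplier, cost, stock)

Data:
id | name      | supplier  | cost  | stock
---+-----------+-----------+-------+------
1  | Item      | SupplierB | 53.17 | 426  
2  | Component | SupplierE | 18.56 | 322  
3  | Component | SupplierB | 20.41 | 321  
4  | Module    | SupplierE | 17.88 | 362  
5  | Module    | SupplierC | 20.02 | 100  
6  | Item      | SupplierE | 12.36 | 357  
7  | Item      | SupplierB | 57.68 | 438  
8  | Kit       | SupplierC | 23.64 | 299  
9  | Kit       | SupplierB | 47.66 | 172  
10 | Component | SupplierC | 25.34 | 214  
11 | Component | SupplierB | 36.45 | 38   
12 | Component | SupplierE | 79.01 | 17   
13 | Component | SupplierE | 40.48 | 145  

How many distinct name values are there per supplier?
SELECT supplier, COUNT(DISTINCT name)
FROM products
GROUP BY supplier

Result:
  SupplierB: 3 distinct
  SupplierC: 3 distinct
  SupplierE: 3 distinct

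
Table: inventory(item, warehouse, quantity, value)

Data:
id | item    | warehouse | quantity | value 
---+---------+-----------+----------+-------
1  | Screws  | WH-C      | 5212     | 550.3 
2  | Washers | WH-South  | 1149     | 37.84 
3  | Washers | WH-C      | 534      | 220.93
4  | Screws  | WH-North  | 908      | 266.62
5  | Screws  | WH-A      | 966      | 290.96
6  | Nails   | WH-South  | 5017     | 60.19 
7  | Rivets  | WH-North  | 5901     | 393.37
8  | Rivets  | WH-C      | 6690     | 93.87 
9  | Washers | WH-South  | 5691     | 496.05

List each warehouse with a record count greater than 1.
SELECT warehouse, COUNT(*) as cnt
FROM inventory
GROUP BY warehouse
HAVING COUNT(*) > 1

Result:
  WH-C: 3
  WH-North: 2
  WH-South: 3

Note: HAVING filters groups after aggregation, WHERE filters rows before.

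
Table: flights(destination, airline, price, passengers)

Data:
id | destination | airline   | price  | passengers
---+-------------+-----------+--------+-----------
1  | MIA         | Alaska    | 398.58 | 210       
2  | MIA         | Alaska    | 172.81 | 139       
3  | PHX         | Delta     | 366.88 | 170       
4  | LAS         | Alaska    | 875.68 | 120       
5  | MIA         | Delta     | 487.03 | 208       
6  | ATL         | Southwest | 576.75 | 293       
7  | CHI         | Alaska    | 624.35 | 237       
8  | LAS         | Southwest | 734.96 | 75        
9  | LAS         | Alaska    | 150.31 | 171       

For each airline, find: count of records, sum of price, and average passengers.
SELECT airline,
       COUNT(*) as cnt,
       SUM(price) as total_price,
       AVG(passengers) as avg_passengers
FROM flights
GROUP BY airline

Result:
  Alaska: 5 records, 2221.73 total price, 175.40 avg passengers
  Delta: 2 records, 853.91 total price, 189.00 avg passengers
  Southwest: 2 records, 1311.71 total price, 184.00 avg passengers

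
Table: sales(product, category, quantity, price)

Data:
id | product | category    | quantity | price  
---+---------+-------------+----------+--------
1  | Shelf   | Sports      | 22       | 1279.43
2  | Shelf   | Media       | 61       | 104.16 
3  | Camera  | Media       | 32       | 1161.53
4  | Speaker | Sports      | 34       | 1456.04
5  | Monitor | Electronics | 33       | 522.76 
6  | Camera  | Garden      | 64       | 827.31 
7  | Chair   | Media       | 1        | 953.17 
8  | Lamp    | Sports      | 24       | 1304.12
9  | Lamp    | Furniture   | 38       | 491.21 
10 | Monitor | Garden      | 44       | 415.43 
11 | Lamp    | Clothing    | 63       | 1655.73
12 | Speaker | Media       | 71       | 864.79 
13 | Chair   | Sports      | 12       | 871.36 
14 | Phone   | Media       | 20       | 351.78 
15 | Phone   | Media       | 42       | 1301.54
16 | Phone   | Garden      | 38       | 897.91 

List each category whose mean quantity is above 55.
SELECT category, AVG(quantity)
FROM sales
GROUP BY category
HAVING AVG(quantity) > 55

Result:
  Clothing: avg=63.00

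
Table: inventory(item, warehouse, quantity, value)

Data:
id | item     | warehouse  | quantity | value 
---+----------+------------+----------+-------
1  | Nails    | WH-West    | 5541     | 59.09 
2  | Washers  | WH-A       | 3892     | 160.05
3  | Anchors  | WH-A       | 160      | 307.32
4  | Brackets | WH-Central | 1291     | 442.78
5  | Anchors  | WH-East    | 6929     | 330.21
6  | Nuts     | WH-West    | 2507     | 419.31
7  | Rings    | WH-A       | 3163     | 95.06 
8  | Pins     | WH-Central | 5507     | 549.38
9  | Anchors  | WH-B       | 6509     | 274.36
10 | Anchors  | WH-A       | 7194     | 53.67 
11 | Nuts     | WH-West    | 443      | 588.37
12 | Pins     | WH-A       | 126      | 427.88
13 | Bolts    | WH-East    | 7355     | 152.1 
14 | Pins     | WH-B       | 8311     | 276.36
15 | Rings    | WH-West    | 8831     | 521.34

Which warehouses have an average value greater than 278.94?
SELECT warehouse, AVG(value)
FROM inventory
GROUP BY warehouse
HAVING AVG(value) > 278.94

Result:
  WH-Central: avg=496.08
  WH-West: avg=397.03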